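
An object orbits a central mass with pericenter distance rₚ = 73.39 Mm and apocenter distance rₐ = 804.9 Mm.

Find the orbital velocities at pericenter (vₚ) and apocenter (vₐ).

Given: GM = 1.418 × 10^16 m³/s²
rₚ = 73.39 Mm = 7.339 × 10^7 m
rₐ = 804.9 Mm = 8.049 × 10^8 m
GM = 1.418 × 10^16 m³/s²
a = (rₚ + rₐ)/2 = 4.39145 × 10^8 m
Vis-viva: v² = GM (2/r − 1/a)
vₚ² = 1.418 × 10^16 × (2.72517 × 10^-8 − 2.27715 × 10^-9) = 3.54139 × 10^8 m²/s²
vₚ = 18818.6 m/s ≈ 18.82 km/s
vₐ² = 1.418 × 10^16 × (2.48478 × 10^-9 − 2.27715 × 10^-9) = 2.94417 × 10^6 m²/s²
vₐ = 1715.86 m/s ≈ 1.716 km/s

Final answer: vₚ = 18.82 km/s, vₐ = 1.716 km/s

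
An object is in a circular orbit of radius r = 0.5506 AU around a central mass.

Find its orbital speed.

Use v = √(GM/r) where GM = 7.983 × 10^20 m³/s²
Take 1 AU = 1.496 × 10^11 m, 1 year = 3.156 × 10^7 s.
r = 0.5506 AU = 8.23698 × 10^10 m
GM = 7.983 × 10^20 m³/s²
GM/r = (7.983 × 10^20) / (8.23698 × 10^10) = 9.69166 × 10^9 m²/s²
v = √(GM/r) = 98446.2 m/s ≈ 20.77 AU/year

Final answer: 20.77 AU/year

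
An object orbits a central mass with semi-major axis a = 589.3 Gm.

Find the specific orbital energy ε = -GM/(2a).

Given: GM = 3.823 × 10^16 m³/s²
a = 589.3 Gm = 5.893 × 10^11 m
GM = 3.823 × 10^16 m³/s²
2a = 1.1786 × 10^12 m
ε = −GM/(2a) = -32436.8 J/kg ≈ -32.44 kJ/kg

Final answer: -32.44 kJ/kg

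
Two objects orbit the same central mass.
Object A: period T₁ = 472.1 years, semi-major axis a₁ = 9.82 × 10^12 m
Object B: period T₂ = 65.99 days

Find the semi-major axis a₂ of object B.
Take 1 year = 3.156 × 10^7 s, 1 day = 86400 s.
T₁ = 472.1 years = 1.48995 × 10^10 s
T₂ = 65.99 days = 5.70154 × 10^6 s
a₁ = 9.82 × 10^12 m
Kepler's third law: (T₂/T₁)² = (a₂/a₁)³  ⇒  a₂ = a₁ (T₂/T₁)^(2/3)
T₂/T₁ = 0.000382667
(T₂/T₁)^(2/3) = 0.00527085
a₂ = 9.82 × 10^12 m × 0.00527085 = 5.17597 × 10^10 m ≈ 5.176 × 10^10 m

Final answer: a₂ = 5.176 × 10^10 m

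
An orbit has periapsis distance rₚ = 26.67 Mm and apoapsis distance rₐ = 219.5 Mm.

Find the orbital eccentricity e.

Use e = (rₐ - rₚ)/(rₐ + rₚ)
rₚ = 26.67 Mm = 2.667 × 10^7 m
rₐ = 219.5 Mm = 2.195 × 10^8 m
rₐ − rₚ = 1.9283 × 10^8 m
rₐ + rₚ = 2.4617 × 10^8 m
e = (rₐ − rₚ)/(rₐ + rₚ) = 0.78332

Final answer: e = 0.7833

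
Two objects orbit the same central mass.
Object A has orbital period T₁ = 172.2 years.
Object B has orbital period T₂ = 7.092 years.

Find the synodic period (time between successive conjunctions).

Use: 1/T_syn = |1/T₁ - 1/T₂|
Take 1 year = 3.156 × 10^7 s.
T₁ = 172.2 years = 5.43463 × 10^9 s
T₂ = 7.092 years = 2.23824 × 10^8 s
1/T₁ = 1.84005 × 10^-10 s⁻¹
1/T₂ = 4.46781 × 10^-9 s⁻¹
|1/T₁ − 1/T₂| = 4.2838 × 10^-9 s⁻¹
T_syn = 1 / |1/T₁ − 1/T₂| = 2.33438 × 10^8 s ≈ 7.397 years

Final answer: T_syn = 7.397 years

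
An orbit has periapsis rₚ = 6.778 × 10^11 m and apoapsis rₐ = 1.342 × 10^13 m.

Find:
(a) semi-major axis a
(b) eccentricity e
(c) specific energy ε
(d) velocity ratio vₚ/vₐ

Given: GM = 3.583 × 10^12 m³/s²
rₚ = 6.778 × 10^11 m
rₐ = 1.342 × 10^13 m
GM = 3.583 × 10^12 m³/s²
a = (rₚ + rₐ)/2 = 7.0489 × 10^12 m
e = (rₐ − rₚ)/(rₐ + rₚ) = (1.27422 × 10^13) / (1.40978 × 10^13) = 0.903843
(a) a = 7.0489 × 10^12 m ≈ 7.049 × 10^12 m
(b) e = 0.903843 ≈ 0.9038
(c) 2a = 1.40978 × 10^13 m;  ε = −GM/(2a) = -0.254153 J/kg ≈ -0.2542 J/kg
(d) vₚ/vₐ = rₐ/rₚ (angular momentum) = (1.342 × 10^13) / (6.778 × 10^11) = 19.7994 ≈ 19.8

Final answer:
(a) semi-major axis a = 7.049 × 10^12 m
(b) eccentricity e = 0.9038
(c) specific energy ε = -0.2542 J/kg
(d) velocity ratio vₚ/vₐ = 19.8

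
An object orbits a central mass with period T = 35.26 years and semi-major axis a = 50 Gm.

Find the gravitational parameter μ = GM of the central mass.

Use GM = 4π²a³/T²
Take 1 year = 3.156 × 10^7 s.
T = 35.26 years = 1.11281 × 10^9 s
a = 50 Gm = 5 × 10^10 m
a³ = 1.25 × 10^32 m³
T² = 1.23834 × 10^18 s²
GM = 4π² × (1.25 × 10^32) / (1.23834 × 10^18) = 3.98503 × 10^15 m³/s²
GM ≈ 3.985 × 10^15 m³/s²

Final answer: GM = 3.985 × 10^15 m³/s²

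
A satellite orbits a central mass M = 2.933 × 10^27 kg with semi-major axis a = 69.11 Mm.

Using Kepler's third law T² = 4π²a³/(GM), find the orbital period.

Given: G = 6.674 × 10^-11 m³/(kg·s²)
M = 2.933 × 10^27 kg
GM = G × M = 6.674 × 10^-11 × 2.933 × 10^27 = 1.95748 × 10^17 m³/s²
a = 69.11 Mm = 6.911 × 10^7 m
a³ = 3.30083 × 10^23 m³
T = 2π √(a³/GM) = 2π √((3.30083 × 10^23) / (1.95748 × 10^17)) = 2π × 1298.56 s
T = 8159.1 s ≈ 2.266 hours

Final answer: 2.266 hours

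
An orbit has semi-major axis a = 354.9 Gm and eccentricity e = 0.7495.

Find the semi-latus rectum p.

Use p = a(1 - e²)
a = 354.9 Gm = 3.549 × 10^11 m
e = 0.7495,  e² = 0.56175,  1 − e² = 0.43825
p = a(1 − e²) = 3.549 × 10^11 m × 0.43825 = 1.55535 × 10^11 m ≈ 155.5 Gm

Final answer: p = 155.5 Gm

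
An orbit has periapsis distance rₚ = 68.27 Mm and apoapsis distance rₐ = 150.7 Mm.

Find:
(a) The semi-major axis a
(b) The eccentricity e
rₚ = 68.27 Mm = 6.827 × 10^7 m
rₐ = 150.7 Mm = 1.507 × 10^8 m
(a) a = (rₚ + rₐ)/2 = 1.09485 × 10^8 m ≈ 109.5 Mm
(b) e = (rₐ − rₚ)/(rₐ + rₚ) = (8.243 × 10^7) / (2.1897 × 10^8) = 0.376444

Final answer:
(a) a = 109.5 Mm
(b) e = 0.3764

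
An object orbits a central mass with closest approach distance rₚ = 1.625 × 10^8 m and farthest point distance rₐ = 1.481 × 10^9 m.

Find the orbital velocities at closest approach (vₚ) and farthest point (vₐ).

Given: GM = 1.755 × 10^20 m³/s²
rₚ = 1.625 × 10^8 m
rₐ = 1.481 × 10^9 m
GM = 1.755 × 10^20 m³/s²
a = (rₚ + rₐ)/2 = 8.2175 × 10^8 m
Vis-viva: v² = GM (2/r − 1/a)
vₚ² = 1.755 × 10^20 × (1.23077 × 10^-8 − 1.21692 × 10^-9) = 1.94643 × 10^12 m²/s²
vₚ = 1.39515 × 10^6 m/s ≈ 1395 km/s
vₐ² = 1.755 × 10^20 × (1.35044 × 10^-9 − 1.21692 × 10^-9) = 2.34334 × 10^10 m²/s²
vₐ = 153080 m/s ≈ 153.1 km/s

Final answer: vₚ = 1395 km/s, vₐ = 153.1 km/s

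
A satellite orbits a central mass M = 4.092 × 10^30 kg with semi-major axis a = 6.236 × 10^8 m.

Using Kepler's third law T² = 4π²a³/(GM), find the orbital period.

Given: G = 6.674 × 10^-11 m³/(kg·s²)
M = 4.092 × 10^30 kg
GM = G × M = 6.674 × 10^-11 × 4.092 × 10^30 = 2.731 × 10^20 m³/s²
a = 6.236 × 10^8 m
a³ = 2.42504 × 10^26 m³
T = 2π √(a³/GM) = 2π √((2.42504 × 10^26) / (2.731 × 10^20)) = 2π × 942.32 s
T = 5920.77 s ≈ 1.645 hours

Final answer: 1.645 hours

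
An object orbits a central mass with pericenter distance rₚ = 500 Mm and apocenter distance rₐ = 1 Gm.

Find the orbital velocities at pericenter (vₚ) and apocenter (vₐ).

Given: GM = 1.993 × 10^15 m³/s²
rₚ = 500 Mm = 5 × 10^8 m
rₐ = 1 Gm = 1 × 10^9 m
GM = 1.993 × 10^15 m³/s²
a = (rₚ + rₐ)/2 = 7.5 × 10^8 m
Vis-viva: v² = GM (2/r − 1/a)
vₚ² = 1.993 × 10^15 × (4 × 10^-9 − 1.33333 × 10^-9) = 5.31467 × 10^6 m²/s²
vₚ = 2305.36 m/s ≈ 2.305 km/s
vₐ² = 1.993 × 10^15 × (2 × 10^-9 − 1.33333 × 10^-9) = 1.32867 × 10^6 m²/s²
vₐ = 1152.68 m/s ≈ 1.153 km/s

Final answer: vₚ = 2.305 km/s, vₐ = 1.153 km/s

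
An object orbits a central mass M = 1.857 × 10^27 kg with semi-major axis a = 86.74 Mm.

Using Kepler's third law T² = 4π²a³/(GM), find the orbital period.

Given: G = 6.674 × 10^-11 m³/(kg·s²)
M = 1.857 × 10^27 kg
GM = G × M = 6.674 × 10^-11 × 1.857 × 10^27 = 1.23936 × 10^17 m³/s²
a = 86.74 Mm = 8.674 × 10^7 m
a³ = 6.52617 × 10^23 m³
T = 2π √(a³/GM) = 2π √((6.52617 × 10^23) / (1.23936 × 10^17)) = 2π × 2294.72 s
T = 14418.2 s ≈ 4.005 hours

Final answer: 4.005 hours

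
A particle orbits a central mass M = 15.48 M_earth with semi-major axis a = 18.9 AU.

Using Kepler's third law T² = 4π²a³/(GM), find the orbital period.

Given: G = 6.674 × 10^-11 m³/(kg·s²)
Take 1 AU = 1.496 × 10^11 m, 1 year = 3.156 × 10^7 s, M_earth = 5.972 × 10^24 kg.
M = 15.48 M_earth = 9.24466 × 10^25 kg
GM = G × M = 6.674 × 10^-11 × 9.24466 × 10^25 = 6.16988 × 10^15 m³/s²
a = 18.9 AU = 2.82744 × 10^12 m
a³ = 2.26037 × 10^37 m³
T = 2π √(a³/GM) = 2π √((2.26037 × 10^37) / (6.16988 × 10^15)) = 2π × 6.05273 × 10^10 s
T = 3.80305 × 10^11 s ≈ 1.205 × 10^4 years

Final answer: 1.205 × 10^4 years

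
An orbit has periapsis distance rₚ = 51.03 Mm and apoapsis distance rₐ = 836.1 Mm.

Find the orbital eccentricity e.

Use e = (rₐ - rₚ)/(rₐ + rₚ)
rₚ = 51.03 Mm = 5.103 × 10^7 m
rₐ = 836.1 Mm = 8.361 × 10^8 m
rₐ − rₚ = 7.8507 × 10^8 m
rₐ + rₚ = 8.8713 × 10^8 m
e = (rₐ − rₚ)/(rₐ + rₚ) = 0.884955

Final answer: e = 0.885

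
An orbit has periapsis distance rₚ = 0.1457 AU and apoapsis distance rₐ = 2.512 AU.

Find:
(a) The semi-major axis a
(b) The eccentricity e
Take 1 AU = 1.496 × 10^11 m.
rₚ = 0.1457 AU = 2.17967 × 10^10 m
rₐ = 2.512 AU = 3.75795 × 10^11 m
(a) a = (rₚ + rₐ)/2 = 1.98796 × 10^11 m ≈ 1.329 AU
(b) e = (rₐ − rₚ)/(rₐ + rₚ) = (3.53998 × 10^11) / (3.97592 × 10^11) = 0.890356

Final answer:
(a) a = 1.329 AU
(b) e = 0.8904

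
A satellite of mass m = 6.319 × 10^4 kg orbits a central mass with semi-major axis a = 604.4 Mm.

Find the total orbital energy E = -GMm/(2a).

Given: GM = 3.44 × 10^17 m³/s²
a = 604.4 Mm = 6.044 × 10^8 m
GM = 3.44 × 10^17 m³/s²
2a = 1.2088 × 10^9 m
GMm = 3.44 × 10^17 × 63190 = 2.17374 × 10^22 m³·kg/s²
E = −GMm/(2a) = -1.79826 × 10^13 J ≈ -17.98 TJ

Final answer: -17.98 TJ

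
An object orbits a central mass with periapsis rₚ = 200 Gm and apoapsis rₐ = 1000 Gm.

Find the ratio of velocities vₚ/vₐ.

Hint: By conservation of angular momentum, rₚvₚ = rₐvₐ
rₚ = 200 Gm = 2 × 10^11 m
rₐ = 1000 Gm = 1 × 10^12 m
rₚvₚ = rₐvₐ  ⇒  vₚ/vₐ = rₐ/rₚ
vₚ/vₐ = (1 × 10^12) / (2 × 10^11) = 5

Final answer: vₚ/vₐ = 5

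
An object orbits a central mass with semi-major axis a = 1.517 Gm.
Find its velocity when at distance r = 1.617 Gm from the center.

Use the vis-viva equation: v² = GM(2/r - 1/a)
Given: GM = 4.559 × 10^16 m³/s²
a = 1.517 Gm = 1.517 × 10^9 m
r = 1.617 Gm = 1.617 × 10^9 m
GM = 4.559 × 10^16 m³/s²
2/r − 1/a = 1.23686 × 10^-9 − 6.59196 × 10^-10 = 5.77663 × 10^-10 m⁻¹
v² = GM (2/r − 1/a) = 2.63356 × 10^7 m²/s²
v = 5131.83 m/s ≈ 5.132 km/s

Final answer: 5.132 km/s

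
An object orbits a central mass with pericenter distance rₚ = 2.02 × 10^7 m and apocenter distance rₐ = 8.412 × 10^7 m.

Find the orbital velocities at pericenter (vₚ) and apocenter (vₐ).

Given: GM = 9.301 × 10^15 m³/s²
rₚ = 2.02 × 10^7 m
rₐ = 8.412 × 10^7 m
GM = 9.301 × 10^15 m³/s²
a = (rₚ + rₐ)/2 = 5.216 × 10^7 m
Vis-viva: v² = GM (2/r − 1/a)
vₚ² = 9.301 × 10^15 × (9.90099 × 10^-8 − 1.91718 × 10^-8) = 7.42574 × 10^8 m²/s²
vₚ = 27250.2 m/s ≈ 27.25 km/s
vₐ² = 9.301 × 10^15 × (2.37756 × 10^-8 − 1.91718 × 10^-8) = 4.28198 × 10^7 m²/s²
vₐ = 6543.68 m/s ≈ 6.544 km/s

Final answer: vₚ = 27.25 km/s, vₐ = 6.544 km/s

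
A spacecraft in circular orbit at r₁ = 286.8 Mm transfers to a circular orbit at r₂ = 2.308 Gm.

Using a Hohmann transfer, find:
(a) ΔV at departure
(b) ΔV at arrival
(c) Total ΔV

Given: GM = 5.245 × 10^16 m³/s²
r₁ = 286.8 Mm = 2.868 × 10^8 m
r₂ = 2.308 Gm = 2.308 × 10^9 m
GM = 5.245 × 10^16 m³/s²
Transfer ellipse: a_t = (r₁ + r₂)/2 = 1.2974 × 10^9 m
Circular speed at r₁: v₁ = √(GM/r₁) = 13523.3 m/s
Transfer speed at r₁ (periapsis): v₁ₜ = √(GM(2/r₁ − 1/a_t)) = 18037 m/s
(a) ΔV₁ = v₁ₜ − v₁ = 4513.68 m/s ≈ 4.514 km/s
Circular speed at r₂: v₂ = √(GM/r₂) = 4767.11 m/s
Transfer speed at r₂ (apoapsis): v₂ₜ = √(GM(2/r₂ − 1/a_t)) = 2241.34 m/s
(b) ΔV₂ = v₂ − v₂ₜ = 2525.77 m/s ≈ 2.526 km/s
(c) ΔV_total = ΔV₁ + ΔV₂ = 7039.45 m/s ≈ 7.039 km/s

Final answer:
(a) ΔV₁ = 4.514 km/s
(b) ΔV₂ = 2.526 km/s
(c) ΔV_total = 7.039 km/s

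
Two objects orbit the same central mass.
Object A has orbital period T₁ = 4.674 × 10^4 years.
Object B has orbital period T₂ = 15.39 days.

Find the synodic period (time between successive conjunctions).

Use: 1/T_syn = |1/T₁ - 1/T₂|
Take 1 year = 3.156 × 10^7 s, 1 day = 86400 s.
T₁ = 4.674 × 10^4 years = 1.47511 × 10^12 s
T₂ = 15.39 days = 1.3297 × 10^6 s
1/T₁ = 6.77914 × 10^-13 s⁻¹
1/T₂ = 7.52052 × 10^-7 s⁻¹
|1/T₁ − 1/T₂| = 7.52051 × 10^-7 s⁻¹
T_syn = 1 / |1/T₁ − 1/T₂| = 1.3297 × 10^6 s ≈ 15.39 days

Final answer: T_syn = 15.39 days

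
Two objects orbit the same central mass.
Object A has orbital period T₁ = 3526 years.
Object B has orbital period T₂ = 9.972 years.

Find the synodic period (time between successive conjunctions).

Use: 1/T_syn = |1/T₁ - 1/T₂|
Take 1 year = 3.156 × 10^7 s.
T₁ = 3526 years = 1.11281 × 10^11 s
T₂ = 9.972 years = 3.14716 × 10^8 s
1/T₁ = 8.9863 × 10^-12 s⁻¹
1/T₂ = 3.17746 × 10^-9 s⁻¹
|1/T₁ − 1/T₂| = 3.16848 × 10^-9 s⁻¹
T_syn = 1 / |1/T₁ − 1/T₂| = 3.15609 × 10^8 s ≈ 10 years

Final answer: T_syn = 10 years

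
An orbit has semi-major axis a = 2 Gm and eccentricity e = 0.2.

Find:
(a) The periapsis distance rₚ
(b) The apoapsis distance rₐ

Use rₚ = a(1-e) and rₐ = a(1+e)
a = 2 Gm = 2 × 10^9 m
e = 0.2:  1 − e = 0.8,  1 + e = 1.2
(a) rₚ = a(1 − e) = 2 × 10^9 m × 0.8 = 1.6 × 10^9 m ≈ 1.6 Gm
(b) rₐ = a(1 + e) = 2 × 10^9 m × 1.2 = 2.4 × 10^9 m ≈ 2.4 Gm

Final answer:
(a) rₚ = 1.6 Gm
(b) rₐ = 2.4 Gm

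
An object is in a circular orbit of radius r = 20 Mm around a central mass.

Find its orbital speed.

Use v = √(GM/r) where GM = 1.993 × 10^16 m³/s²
r = 20 Mm = 2 × 10^7 m
GM = 1.993 × 10^16 m³/s²
GM/r = (1.993 × 10^16) / (2 × 10^7) = 9.965 × 10^8 m²/s²
v = √(GM/r) = 31567.4 m/s ≈ 31.57 km/s

Final answer: 31.57 km/s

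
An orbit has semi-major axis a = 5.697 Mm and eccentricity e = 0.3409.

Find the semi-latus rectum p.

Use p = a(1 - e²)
a = 5.697 Mm = 5.697 × 10^6 m
e = 0.3409,  e² = 0.116213,  1 − e² = 0.883787
p = a(1 − e²) = 5.697 × 10^6 m × 0.883787 = 5.03494 × 10^6 m ≈ 5.035 Mm

Final answer: p = 5.035 Mm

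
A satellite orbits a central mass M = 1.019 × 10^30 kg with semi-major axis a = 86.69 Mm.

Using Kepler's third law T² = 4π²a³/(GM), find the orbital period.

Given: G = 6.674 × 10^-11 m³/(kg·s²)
M = 1.019 × 10^30 kg
GM = G × M = 6.674 × 10^-11 × 1.019 × 10^30 = 6.80081 × 10^19 m³/s²
a = 86.69 Mm = 8.669 × 10^7 m
a³ = 6.51489 × 10^23 m³
T = 2π √(a³/GM) = 2π √((6.51489 × 10^23) / (6.80081 × 10^19)) = 2π × 97.8753 s
T = 614.969 s ≈ 10.25 minutes

Final answer: 10.25 minutes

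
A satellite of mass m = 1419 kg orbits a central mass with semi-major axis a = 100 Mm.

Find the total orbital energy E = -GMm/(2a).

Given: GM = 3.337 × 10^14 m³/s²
a = 100 Mm = 1 × 10^8 m
GM = 3.337 × 10^14 m³/s²
2a = 2 × 10^8 m
GMm = 3.337 × 10^14 × 1419 = 4.7352 × 10^17 m³·kg/s²
E = −GMm/(2a) = -2.3676 × 10^9 J ≈ -2.368 GJ

Final answer: -2.368 GJ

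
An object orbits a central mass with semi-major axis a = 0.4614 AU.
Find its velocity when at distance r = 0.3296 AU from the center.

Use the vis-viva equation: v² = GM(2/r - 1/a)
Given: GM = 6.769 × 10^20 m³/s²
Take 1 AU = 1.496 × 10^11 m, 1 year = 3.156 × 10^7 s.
a = 0.4614 AU = 6.90254 × 10^10 m
r = 0.3296 AU = 4.93082 × 10^10 m
GM = 6.769 × 10^20 m³/s²
2/r − 1/a = 4.05612 × 10^-11 − 1.44874 × 10^-11 = 2.60738 × 10^-11 m⁻¹
v² = GM (2/r − 1/a) = 1.76494 × 10^10 m²/s²
v = 132851 m/s ≈ 28.03 AU/year

Final answer: 28.03 AU/year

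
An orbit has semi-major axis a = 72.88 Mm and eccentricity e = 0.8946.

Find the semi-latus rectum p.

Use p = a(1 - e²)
a = 72.88 Mm = 7.288 × 10^7 m
e = 0.8946,  e² = 0.800309,  1 − e² = 0.199691
p = a(1 − e²) = 7.288 × 10^7 m × 0.199691 = 1.45535 × 10^7 m ≈ 14.55 Mm

Final answer: p = 14.55 Mm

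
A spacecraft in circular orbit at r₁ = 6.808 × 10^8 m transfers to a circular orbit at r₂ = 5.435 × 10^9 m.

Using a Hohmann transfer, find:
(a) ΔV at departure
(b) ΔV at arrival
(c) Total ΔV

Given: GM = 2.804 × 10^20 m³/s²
r₁ = 6.808 × 10^8 m
r₂ = 5.435 × 10^9 m
GM = 2.804 × 10^20 m³/s²
Transfer ellipse: a_t = (r₁ + r₂)/2 = 3.0579 × 10^9 m
Circular speed at r₁: v₁ = √(GM/r₁) = 641770 m/s
Transfer speed at r₁ (periapsis): v₁ₜ = √(GM(2/r₁ − 1/a_t)) = 855593 m/s
(a) ΔV₁ = v₁ₜ − v₁ = 213824 m/s ≈ 213.8 km/s
Circular speed at r₂: v₂ = √(GM/r₂) = 227138 m/s
Transfer speed at r₂ (apoapsis): v₂ₜ = √(GM(2/r₂ − 1/a_t)) = 107173 m/s
(b) ΔV₂ = v₂ − v₂ₜ = 119964 m/s ≈ 120 km/s
(c) ΔV_total = ΔV₁ + ΔV₂ = 333788 m/s ≈ 333.8 km/s

Final answer:
(a) ΔV₁ = 213.8 km/s
(b) ΔV₂ = 120 km/s
(c) ΔV_total = 333.8 km/s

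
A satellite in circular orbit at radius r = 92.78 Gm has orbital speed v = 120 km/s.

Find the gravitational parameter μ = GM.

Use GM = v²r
r = 92.78 Gm = 9.278 × 10^10 m
v = 120 km/s = 120000 m/s
v² = 1.44 × 10^10 m²/s²
GM = v²r = 1.44 × 10^10 × 9.278 × 10^10 = 1.33603 × 10^21 m³/s²
GM ≈ 1.336 × 10^21 m³/s²

Final answer: GM = 1.336 × 10^21 m³/s²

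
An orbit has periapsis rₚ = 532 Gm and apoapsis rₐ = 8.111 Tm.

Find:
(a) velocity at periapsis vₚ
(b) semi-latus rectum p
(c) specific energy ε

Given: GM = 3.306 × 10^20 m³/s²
rₚ = 532 Gm = 5.32 × 10^11 m
rₐ = 8.111 Tm = 8.111 × 10^12 m
GM = 3.306 × 10^20 m³/s²
a = (rₚ + rₐ)/2 = 4.3215 × 10^12 m
e = (rₐ − rₚ)/(rₐ + rₚ) = (7.579 × 10^12) / (8.643 × 10^12) = 0.876895
(a) vₚ² = GM (2/rₚ − 1/a) = 3.306 × 10^20 × (3.7594 × 10^-12 − 2.31401 × 10^-13) = 1.16636 × 10^9 m²/s²;  vₚ = 34152 m/s ≈ 34.15 km/s
(b) 1 − e² = 0.231056;  p = a(1 − e²) = 4.3215 × 10^12 × 0.231056 = 9.98508 × 10^11 m ≈ 998.5 Gm
(c) 2a = 8.643 × 10^12 m;  ε = −GM/(2a) = -3.82506 × 10^7 J/kg ≈ -38.25 MJ/kg

Final answer:
(a) velocity at periapsis vₚ = 34.15 km/s
(b) semi-latus rectum p = 998.5 Gm
(c) specific energy ε = -38.25 MJ/kg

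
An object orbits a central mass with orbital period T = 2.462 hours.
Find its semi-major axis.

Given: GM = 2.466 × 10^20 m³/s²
T = 2.462 hours = 8863.2 s
GM = 2.466 × 10^20 m³/s²
Kepler's third law: a³ = GM T² / (4π²)
T² = 7.85563 × 10^7 s²
a³ = (2.466 × 10^20) × (7.85563 × 10^7) / (4π²) = 4.90698 × 10^26 m³
a = (a³)^(1/3) = 7.88748 × 10^8 m ≈ 788.7 Mm

Final answer: 788.7 Mm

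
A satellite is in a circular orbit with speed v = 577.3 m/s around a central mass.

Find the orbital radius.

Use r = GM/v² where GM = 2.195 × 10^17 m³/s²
v = 577.3 m/s
GM = 2.195 × 10^17 m³/s²
v² = 333275 m²/s²
r = GM/v² = (2.195 × 10^17) / 333275 = 6.58615 × 10^11 m ≈ 6.586 × 10^11 m

Final answer: 6.586 × 10^11 m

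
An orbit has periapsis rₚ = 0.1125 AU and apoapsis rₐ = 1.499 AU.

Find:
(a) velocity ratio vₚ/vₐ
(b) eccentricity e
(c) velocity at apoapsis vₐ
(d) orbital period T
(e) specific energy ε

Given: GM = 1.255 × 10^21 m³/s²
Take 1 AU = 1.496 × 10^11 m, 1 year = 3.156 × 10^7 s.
rₚ = 0.1125 AU = 1.683 × 10^10 m
rₐ = 1.499 AU = 2.2425 × 10^11 m
GM = 1.255 × 10^21 m³/s²
a = (rₚ + rₐ)/2 = 1.2054 × 10^11 m
e = (rₐ − rₚ)/(rₐ + rₚ) = (2.0742 × 10^11) / (2.4108 × 10^11) = 0.860379
(a) vₚ/vₐ = rₐ/rₚ (angular momentum) = (2.2425 × 10^11) / (1.683 × 10^10) = 13.3244 ≈ 13.32
(b) e = 0.860379 ≈ 0.8604
(c) vₐ² = GM (2/rₐ − 1/a) = 1.255 × 10^21 × (8.9186 × 10^-12 − 8.29599 × 10^-12) = 7.81381 × 10^8 m²/s²;  vₐ = 27953.2 m/s ≈ 5.897 AU/year
(d) a³ = 1.75144 × 10^33 m³;  T = 2π √(a³/GM) = 2π × 1.18134 × 10^6 s = 7.4226 × 10^6 s ≈ 0.2352 years
(e) 2a = 2.4108 × 10^11 m;  ε = −GM/(2a) = -5.20573 × 10^9 J/kg ≈ -5.206 GJ/kg

Final answer:
(a) velocity ratio vₚ/vₐ = 13.32
(b) eccentricity e = 0.8604
(c) velocity at apoapsis vₐ = 5.897 AU/year
(d) orbital period T = 0.2352 years
(e) specific energy ε = -5.206 GJ/kg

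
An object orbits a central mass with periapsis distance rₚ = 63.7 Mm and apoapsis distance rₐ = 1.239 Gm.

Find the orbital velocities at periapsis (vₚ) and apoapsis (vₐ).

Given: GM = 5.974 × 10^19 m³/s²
rₚ = 63.7 Mm = 6.37 × 10^7 m
rₐ = 1.239 Gm = 1.239 × 10^9 m
GM = 5.974 × 10^19 m³/s²
a = (rₚ + rₐ)/2 = 6.5135 × 10^8 m
Vis-viva: v² = GM (2/r − 1/a)
vₚ² = 5.974 × 10^19 × (3.13972 × 10^-8 − 1.53527 × 10^-9) = 1.78395 × 10^12 m²/s²
vₚ = 1.33565 × 10^6 m/s ≈ 1336 km/s
vₐ² = 5.974 × 10^19 × (1.61421 × 10^-9 − 1.53527 × 10^-9) = 4.7154 × 10^9 m²/s²
vₐ = 68668.8 m/s ≈ 68.67 km/s

Final answer: vₚ = 1336 km/s, vₐ = 68.67 km/s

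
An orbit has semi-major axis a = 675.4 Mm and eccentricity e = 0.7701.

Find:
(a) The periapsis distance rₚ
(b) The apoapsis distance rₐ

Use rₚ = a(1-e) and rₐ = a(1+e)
a = 675.4 Mm = 6.754 × 10^8 m
e = 0.7701:  1 − e = 0.2299,  1 + e = 1.7701
(a) rₚ = a(1 − e) = 6.754 × 10^8 m × 0.2299 = 1.55274 × 10^8 m ≈ 155.3 Mm
(b) rₐ = a(1 + e) = 6.754 × 10^8 m × 1.7701 = 1.19553 × 10^9 m ≈ 1.196 Gm

Final answer:
(a) rₚ = 155.3 Mm
(b) rₐ = 1.196 Gm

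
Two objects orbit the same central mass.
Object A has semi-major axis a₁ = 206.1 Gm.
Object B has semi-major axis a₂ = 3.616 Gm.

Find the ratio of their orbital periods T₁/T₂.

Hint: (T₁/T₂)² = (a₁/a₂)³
a₁ = 206.1 Gm = 2.061 × 10^11 m
a₂ = 3.616 Gm = 3.616 × 10^9 m
a₁/a₂ = 56.9967
T₁/T₂ = (a₁/a₂)^(3/2) = (56.9967)^1.5 = 430.303

Final answer: T₁/T₂ = 430.3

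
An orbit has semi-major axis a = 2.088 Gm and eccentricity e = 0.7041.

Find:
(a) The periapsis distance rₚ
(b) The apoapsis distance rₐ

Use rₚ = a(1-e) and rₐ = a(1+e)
a = 2.088 Gm = 2.088 × 10^9 m
e = 0.7041:  1 − e = 0.2959,  1 + e = 1.7041
(a) rₚ = a(1 − e) = 2.088 × 10^9 m × 0.2959 = 6.17839 × 10^8 m ≈ 617.8 Mm
(b) rₐ = a(1 + e) = 2.088 × 10^9 m × 1.7041 = 3.55816 × 10^9 m ≈ 3.558 Gm

Final answer:
(a) rₚ = 617.8 Mm
(b) rₐ = 3.558 Gm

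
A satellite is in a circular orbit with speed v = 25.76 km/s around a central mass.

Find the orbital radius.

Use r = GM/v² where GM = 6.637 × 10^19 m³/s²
v = 25.76 km/s = 25760 m/s
GM = 6.637 × 10^19 m³/s²
v² = 6.63578 × 10^8 m²/s²
r = GM/v² = (6.637 × 10^19) / (6.63578 × 10^8) = 1.00018 × 10^11 m ≈ 100 Gm

Final answer: 100 Gm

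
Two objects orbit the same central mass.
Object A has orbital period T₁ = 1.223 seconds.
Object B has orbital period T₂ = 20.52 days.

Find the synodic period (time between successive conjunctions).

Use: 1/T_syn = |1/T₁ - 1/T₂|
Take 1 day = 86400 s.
T₁ = 1.223 seconds
T₂ = 20.52 days = 1.77293 × 10^6 s
1/T₁ = 0.817661 s⁻¹
1/T₂ = 5.64039 × 10^-7 s⁻¹
|1/T₁ − 1/T₂| = 0.817661 s⁻¹
T_syn = 1 / |1/T₁ − 1/T₂| = 1.223 s ≈ 1.223 seconds

Final answer: T_syn = 1.223 seconds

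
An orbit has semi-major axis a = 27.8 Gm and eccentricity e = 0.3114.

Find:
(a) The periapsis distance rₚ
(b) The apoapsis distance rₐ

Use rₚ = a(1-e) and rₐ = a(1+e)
a = 27.8 Gm = 2.78 × 10^10 m
e = 0.3114:  1 − e = 0.6886,  1 + e = 1.3114
(a) rₚ = a(1 − e) = 2.78 × 10^10 m × 0.6886 = 1.91431 × 10^10 m ≈ 19.14 Gm
(b) rₐ = a(1 + e) = 2.78 × 10^10 m × 1.3114 = 3.64569 × 10^10 m ≈ 36.46 Gm

Final answer:
(a) rₚ = 19.14 Gm
(b) rₐ = 36.46 Gm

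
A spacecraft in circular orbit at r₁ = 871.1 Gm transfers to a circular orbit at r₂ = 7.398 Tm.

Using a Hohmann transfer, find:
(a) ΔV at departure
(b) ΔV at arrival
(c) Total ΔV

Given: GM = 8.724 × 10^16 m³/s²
r₁ = 871.1 Gm = 8.711 × 10^11 m
r₂ = 7.398 Tm = 7.398 × 10^12 m
GM = 8.724 × 10^16 m³/s²
Transfer ellipse: a_t = (r₁ + r₂)/2 = 4.13455 × 10^12 m
Circular speed at r₁: v₁ = √(GM/r₁) = 316.464 m/s
Transfer speed at r₁ (periapsis): v₁ₜ = √(GM(2/r₁ − 1/a_t)) = 423.318 m/s
(a) ΔV₁ = v₁ₜ − v₁ = 106.854 m/s ≈ 106.9 m/s
Circular speed at r₂: v₂ = √(GM/r₂) = 108.593 m/s
Transfer speed at r₂ (apoapsis): v₂ₜ = √(GM(2/r₂ − 1/a_t)) = 49.8449 m/s
(b) ΔV₂ = v₂ − v₂ₜ = 58.7478 m/s ≈ 58.75 m/s
(c) ΔV_total = ΔV₁ + ΔV₂ = 165.602 m/s ≈ 165.6 m/s

Final answer:
(a) ΔV₁ = 106.9 m/s
(b) ΔV₂ = 58.75 m/s
(c) ΔV_total = 165.6 m/s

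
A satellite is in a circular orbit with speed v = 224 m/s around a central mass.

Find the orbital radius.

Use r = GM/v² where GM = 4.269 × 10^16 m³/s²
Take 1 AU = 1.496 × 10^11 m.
v = 224 m/s
GM = 4.269 × 10^16 m³/s²
v² = 50176 m²/s²
r = GM/v² = (4.269 × 10^16) / 50176 = 8.50805 × 10^11 m ≈ 5.687 AU

Final answer: 5.687 AU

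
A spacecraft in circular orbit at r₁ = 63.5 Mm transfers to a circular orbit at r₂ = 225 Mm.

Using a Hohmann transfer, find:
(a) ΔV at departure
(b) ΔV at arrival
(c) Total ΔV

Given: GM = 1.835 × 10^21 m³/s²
r₁ = 63.5 Mm = 6.35 × 10^7 m
r₂ = 225 Mm = 2.25 × 10^8 m
GM = 1.835 × 10^21 m³/s²
Transfer ellipse: a_t = (r₁ + r₂)/2 = 1.4425 × 10^8 m
Circular speed at r₁: v₁ = √(GM/r₁) = 5.37565 × 10^6 m/s
Transfer speed at r₁ (periapsis): v₁ₜ = √(GM(2/r₁ − 1/a_t)) = 6.71374 × 10^6 m/s
(a) ΔV₁ = v₁ₜ − v₁ = 1.33809 × 10^6 m/s ≈ 1338 km/s
Circular speed at r₂: v₂ = √(GM/r₂) = 2.85579 × 10^6 m/s
Transfer speed at r₂ (apoapsis): v₂ₜ = √(GM(2/r₂ − 1/a_t)) = 1.89477 × 10^6 m/s
(b) ΔV₂ = v₂ − v₂ₜ = 961027 m/s ≈ 961 km/s
(c) ΔV_total = ΔV₁ + ΔV₂ = 2.29911 × 10^6 m/s ≈ 2299 km/s

Final answer:
(a) ΔV₁ = 1338 km/s
(b) ΔV₂ = 961 km/s
(c) ΔV_total = 2299 km/s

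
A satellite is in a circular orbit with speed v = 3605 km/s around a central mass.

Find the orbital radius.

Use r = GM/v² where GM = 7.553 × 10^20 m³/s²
v = 3605 km/s = 3.605 × 10^6 m/s
GM = 7.553 × 10^20 m³/s²
v² = 1.2996 × 10^13 m²/s²
r = GM/v² = (7.553 × 10^20) / (1.2996 × 10^13) = 5.81178 × 10^7 m ≈ 58.12 Mm

Final answer: 58.12 Mm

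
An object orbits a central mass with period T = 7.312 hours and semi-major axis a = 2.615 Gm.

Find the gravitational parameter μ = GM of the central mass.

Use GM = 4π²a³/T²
T = 7.312 hours = 26323.2 s
a = 2.615 Gm = 2.615 × 10^9 m
a³ = 1.7882 × 10^28 m³
T² = 6.92911 × 10^8 s²
GM = 4π² × (1.7882 × 10^28) / (6.92911 × 10^8) = 1.01882 × 10^21 m³/s²
GM ≈ 1.019 × 10^21 m³/s²

Final answer: GM = 1.019 × 10^21 m³/s²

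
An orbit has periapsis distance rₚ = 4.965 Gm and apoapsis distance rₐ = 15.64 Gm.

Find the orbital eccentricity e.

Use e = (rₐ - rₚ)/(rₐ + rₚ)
rₚ = 4.965 Gm = 4.965 × 10^9 m
rₐ = 15.64 Gm = 1.564 × 10^10 m
rₐ − rₚ = 1.0675 × 10^10 m
rₐ + rₚ = 2.0605 × 10^10 m
e = (rₐ − rₚ)/(rₐ + rₚ) = 0.518078

Final answer: e = 0.5181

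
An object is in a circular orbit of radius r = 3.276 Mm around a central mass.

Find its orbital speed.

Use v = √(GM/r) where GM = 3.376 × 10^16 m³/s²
r = 3.276 Mm = 3.276 × 10^6 m
GM = 3.376 × 10^16 m³/s²
GM/r = (3.376 × 10^16) / (3.276 × 10^6) = 1.03053 × 10^10 m²/s²
v = √(GM/r) = 101515 m/s ≈ 101.5 km/s

Final answer: 101.5 km/s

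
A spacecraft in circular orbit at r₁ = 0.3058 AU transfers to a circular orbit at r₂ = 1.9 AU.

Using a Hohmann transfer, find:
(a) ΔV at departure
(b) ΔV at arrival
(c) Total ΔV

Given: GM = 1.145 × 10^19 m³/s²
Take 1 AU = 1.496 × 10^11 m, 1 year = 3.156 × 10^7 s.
r₁ = 0.3058 AU = 4.57477 × 10^10 m
r₂ = 1.9 AU = 2.8424 × 10^11 m
GM = 1.145 × 10^19 m³/s²
Transfer ellipse: a_t = (r₁ + r₂)/2 = 1.64994 × 10^11 m
Circular speed at r₁: v₁ = √(GM/r₁) = 15820.4 m/s
Transfer speed at r₁ (periapsis): v₁ₜ = √(GM(2/r₁ − 1/a_t)) = 20764.8 m/s
(a) ΔV₁ = v₁ₜ − v₁ = 4944.33 m/s ≈ 1.043 AU/year
Circular speed at r₂: v₂ = √(GM/r₂) = 6346.88 m/s
Transfer speed at r₂ (apoapsis): v₂ₜ = √(GM(2/r₂ − 1/a_t)) = 3342.03 m/s
(b) ΔV₂ = v₂ − v₂ₜ = 3004.84 m/s ≈ 0.6339 AU/year
(c) ΔV_total = ΔV₁ + ΔV₂ = 7949.18 m/s ≈ 1.677 AU/year

Final answer:
(a) ΔV₁ = 1.043 AU/year
(b) ΔV₂ = 0.6339 AU/year
(c) ΔV_total = 1.677 AU/year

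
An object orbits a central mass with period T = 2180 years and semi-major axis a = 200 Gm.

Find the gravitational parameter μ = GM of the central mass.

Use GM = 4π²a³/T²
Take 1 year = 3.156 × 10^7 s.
T = 2180 years = 6.88008 × 10^10 s
a = 200 Gm = 2 × 10^11 m
a³ = 8 × 10^33 m³
T² = 4.73355 × 10^21 s²
GM = 4π² × (8 × 10^33) / (4.73355 × 10^21) = 6.6721 × 10^13 m³/s²
GM ≈ 6.672 × 10^13 m³/s²

Final answer: GM = 6.672 × 10^13 m³/s²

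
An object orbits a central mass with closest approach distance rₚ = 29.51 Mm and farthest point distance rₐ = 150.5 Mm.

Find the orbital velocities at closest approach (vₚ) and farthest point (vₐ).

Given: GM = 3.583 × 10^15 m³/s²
rₚ = 29.51 Mm = 2.951 × 10^7 m
rₐ = 150.5 Mm = 1.505 × 10^8 m
GM = 3.583 × 10^15 m³/s²
a = (rₚ + rₐ)/2 = 9.0005 × 10^7 m
Vis-viva: v² = GM (2/r − 1/a)
vₚ² = 3.583 × 10^15 × (6.77736 × 10^-8 − 1.11105 × 10^-8) = 2.03024 × 10^8 m²/s²
vₚ = 14248.7 m/s ≈ 14.25 km/s
vₐ² = 3.583 × 10^15 × (1.3289 × 10^-8 − 1.11105 × 10^-8) = 7.80572 × 10^6 m²/s²
vₐ = 2793.87 m/s ≈ 2.794 km/s

Final answer: vₚ = 14.25 km/s, vₐ = 2.794 km/s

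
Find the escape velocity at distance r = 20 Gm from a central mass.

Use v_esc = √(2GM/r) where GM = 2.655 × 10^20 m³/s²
r = 20 Gm = 2 × 10^10 m
GM = 2.655 × 10^20 m³/s²
2GM/r = 2 × (2.655 × 10^20) / (2 × 10^10) = 2.655 × 10^10 m²/s²
v_esc = √(2GM/r) = 162942 m/s ≈ 162.9 km/s

Final answer: 162.9 km/s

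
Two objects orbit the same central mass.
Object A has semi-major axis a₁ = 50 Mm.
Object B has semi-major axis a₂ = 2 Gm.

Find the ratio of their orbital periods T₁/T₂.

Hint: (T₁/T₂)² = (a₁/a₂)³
a₁ = 50 Mm = 5 × 10^7 m
a₂ = 2 Gm = 2 × 10^9 m
a₁/a₂ = 0.025
T₁/T₂ = (a₁/a₂)^(3/2) = (0.025)^1.5 = 0.00395285

Final answer: T₁/T₂ = 0.003953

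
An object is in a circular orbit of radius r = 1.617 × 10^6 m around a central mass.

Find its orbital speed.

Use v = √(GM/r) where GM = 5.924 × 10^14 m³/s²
r = 1.617 × 10^6 m
GM = 5.924 × 10^14 m³/s²
GM/r = (5.924 × 10^14) / (1.617 × 10^6) = 3.66357 × 10^8 m²/s²
v = √(GM/r) = 19140.5 m/s ≈ 19.14 km/s

Final answer: 19.14 km/s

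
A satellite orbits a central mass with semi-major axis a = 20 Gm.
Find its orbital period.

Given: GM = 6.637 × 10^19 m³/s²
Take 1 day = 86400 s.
a = 20 Gm = 2 × 10^10 m
GM = 6.637 × 10^19 m³/s²
a³ = 8 × 10^30 m³
T = 2π √(a³/GM) = 2π √((8 × 10^30) / (6.637 × 10^19)) = 2π × 347184 s
T = 2.18142 × 10^6 s ≈ 25.25 days

Final answer: 25.25 days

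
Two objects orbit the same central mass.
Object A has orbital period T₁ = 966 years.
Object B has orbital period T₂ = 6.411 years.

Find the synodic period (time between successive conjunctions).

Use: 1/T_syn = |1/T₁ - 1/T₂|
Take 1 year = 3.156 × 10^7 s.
T₁ = 966 years = 3.0487 × 10^10 s
T₂ = 6.411 years = 2.02331 × 10^8 s
1/T₁ = 3.28009 × 10^-11 s⁻¹
1/T₂ = 4.94239 × 10^-9 s⁻¹
|1/T₁ − 1/T₂| = 4.90959 × 10^-9 s⁻¹
T_syn = 1 / |1/T₁ − 1/T₂| = 2.03683 × 10^8 s ≈ 6.454 years

Final answer: T_syn = 6.454 years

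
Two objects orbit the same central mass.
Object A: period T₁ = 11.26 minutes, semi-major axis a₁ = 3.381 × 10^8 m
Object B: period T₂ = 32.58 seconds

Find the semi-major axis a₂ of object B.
T₁ = 11.26 minutes = 675.6 s
T₂ = 32.58 seconds
a₁ = 3.381 × 10^8 m
Kepler's third law: (T₂/T₁)² = (a₂/a₁)³  ⇒  a₂ = a₁ (T₂/T₁)^(2/3)
T₂/T₁ = 0.0482238
(T₂/T₁)^(2/3) = 0.132487
a₂ = 3.381 × 10^8 m × 0.132487 = 4.4794 × 10^7 m ≈ 4.479 × 10^7 m

Final answer: a₂ = 4.479 × 10^7 m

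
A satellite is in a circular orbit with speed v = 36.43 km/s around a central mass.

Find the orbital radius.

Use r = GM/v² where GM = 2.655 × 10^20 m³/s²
v = 36.43 km/s = 36430 m/s
GM = 2.655 × 10^20 m³/s²
v² = 1.32714 × 10^9 m²/s²
r = GM/v² = (2.655 × 10^20) / (1.32714 × 10^9) = 2.00054 × 10^11 m ≈ 200.1 Gm

Final answer: 200.1 Gm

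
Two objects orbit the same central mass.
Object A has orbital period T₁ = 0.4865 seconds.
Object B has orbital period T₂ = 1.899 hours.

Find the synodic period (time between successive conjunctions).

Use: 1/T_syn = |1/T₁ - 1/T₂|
T₁ = 0.4865 seconds
T₂ = 1.899 hours = 6836.4 s
1/T₁ = 2.0555 s⁻¹
1/T₂ = 0.000146276 s⁻¹
|1/T₁ − 1/T₂| = 2.05535 s⁻¹
T_syn = 1 / |1/T₁ − 1/T₂| = 0.486535 s ≈ 0.4865 seconds

Final answer: T_syn = 0.4865 seconds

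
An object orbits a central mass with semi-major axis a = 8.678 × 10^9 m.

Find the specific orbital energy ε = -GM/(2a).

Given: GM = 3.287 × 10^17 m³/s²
a = 8.678 × 10^9 m
GM = 3.287 × 10^17 m³/s²
2a = 1.7356 × 10^10 m
ε = −GM/(2a) = -1.89387 × 10^7 J/kg ≈ -18.94 MJ/kg

Final answer: -18.94 MJ/kg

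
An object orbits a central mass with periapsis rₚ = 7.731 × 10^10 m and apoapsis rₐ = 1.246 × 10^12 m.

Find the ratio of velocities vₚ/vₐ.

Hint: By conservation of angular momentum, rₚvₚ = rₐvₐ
rₚ = 7.731 × 10^10 m
rₐ = 1.246 × 10^12 m
rₚvₚ = rₐvₐ  ⇒  vₚ/vₐ = rₐ/rₚ
vₚ/vₐ = (1.246 × 10^12) / (7.731 × 10^10) = 16.1169

Final answer: vₚ/vₐ = 16.12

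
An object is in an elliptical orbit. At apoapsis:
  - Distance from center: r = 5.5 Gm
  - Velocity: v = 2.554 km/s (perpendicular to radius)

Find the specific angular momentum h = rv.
r = 5.5 Gm = 5.5 × 10^9 m
v = 2.554 km/s = 2554 m/s
h = rv = 5.5 × 10^9 × 2554 = 1.4047 × 10^13 m²/s ≈ 1.405 × 10^13 m²/s

Final answer: h = 1.405 × 10^13 m²/s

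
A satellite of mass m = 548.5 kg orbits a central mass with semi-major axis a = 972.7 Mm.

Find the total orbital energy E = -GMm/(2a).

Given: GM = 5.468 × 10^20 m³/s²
a = 972.7 Mm = 9.727 × 10^8 m
GM = 5.468 × 10^20 m³/s²
2a = 1.9454 × 10^9 m
GMm = 5.468 × 10^20 × 548.5 = 2.9992 × 10^23 m³·kg/s²
E = −GMm/(2a) = -1.54169 × 10^14 J ≈ -154.2 TJ

Final answer: -154.2 TJ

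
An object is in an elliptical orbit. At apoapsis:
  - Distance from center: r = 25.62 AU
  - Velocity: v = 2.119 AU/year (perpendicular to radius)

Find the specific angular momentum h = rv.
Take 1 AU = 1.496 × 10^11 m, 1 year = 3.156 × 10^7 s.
r = 25.62 AU = 3.83275 × 10^12 m
v = 2.119 AU/year = 10044.4 m/s
h = rv = 3.83275 × 10^12 × 10044.4 = 3.84978 × 10^16 m²/s ≈ 3.85 × 10^16 m²/s

Final answer: h = 3.85 × 10^16 m²/s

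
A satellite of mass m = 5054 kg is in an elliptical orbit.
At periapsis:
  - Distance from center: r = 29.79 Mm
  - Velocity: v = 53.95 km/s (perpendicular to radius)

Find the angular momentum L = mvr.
r = 29.79 Mm = 2.979 × 10^7 m
v = 53.95 km/s = 53950 m/s
vr = 53950 × 2.979 × 10^7 = 1.60717 × 10^12 m²/s
L = m × vr = 5054 × 1.60717 × 10^12 = 8.12264 × 10^15 kg·m²/s ≈ 8.123 × 10^15 kg·m²/s

Final answer: L = 8.123 × 10^15 kg·m²/s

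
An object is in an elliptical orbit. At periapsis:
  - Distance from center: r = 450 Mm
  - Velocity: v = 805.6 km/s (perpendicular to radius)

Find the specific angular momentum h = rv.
r = 450 Mm = 4.5 × 10^8 m
v = 805.6 km/s = 805600 m/s
h = rv = 4.5 × 10^8 × 805600 = 3.6252 × 10^14 m²/s ≈ 3.625 × 10^14 m²/s

Final answer: h = 3.625 × 10^14 m²/s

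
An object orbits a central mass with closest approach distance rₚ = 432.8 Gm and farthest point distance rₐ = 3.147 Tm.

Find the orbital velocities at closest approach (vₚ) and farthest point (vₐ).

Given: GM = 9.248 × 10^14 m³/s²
rₚ = 432.8 Gm = 4.328 × 10^11 m
rₐ = 3.147 Tm = 3.147 × 10^12 m
GM = 9.248 × 10^14 m³/s²
a = (rₚ + rₐ)/2 = 1.7899 × 10^12 m
Vis-viva: v² = GM (2/r − 1/a)
vₚ² = 9.248 × 10^14 × (4.62107 × 10^-12 − 5.5869 × 10^-13) = 3756.89 m²/s²
vₚ = 61.2935 m/s ≈ 61.29 m/s
vₐ² = 9.248 × 10^14 × (6.35526 × 10^-13 − 5.5869 × 10^-13) = 71.0574 m²/s²
vₐ = 8.42956 m/s ≈ 8.43 m/s

Final answer: vₚ = 61.29 m/s, vₐ = 8.43 m/s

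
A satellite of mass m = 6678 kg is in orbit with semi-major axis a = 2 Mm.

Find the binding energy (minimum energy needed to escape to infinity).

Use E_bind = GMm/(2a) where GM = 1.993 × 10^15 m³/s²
a = 2 Mm = 2 × 10^6 m
GM = 1.993 × 10^15 m³/s²
m = 6678 kg
GMm = 1.993 × 10^15 × 6678 = 1.33093 × 10^19 m³·kg/s²
2a = 4 × 10^6 m
E_bind = GMm/(2a) = 3.32731 × 10^12 J ≈ 3.327 TJ

Final answer: 3.327 TJ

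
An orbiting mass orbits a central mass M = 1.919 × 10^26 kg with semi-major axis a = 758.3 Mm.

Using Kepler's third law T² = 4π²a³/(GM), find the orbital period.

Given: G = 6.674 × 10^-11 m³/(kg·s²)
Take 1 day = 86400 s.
M = 1.919 × 10^26 kg
GM = G × M = 6.674 × 10^-11 × 1.919 × 10^26 = 1.28074 × 10^16 m³/s²
a = 758.3 Mm = 7.583 × 10^8 m
a³ = 4.36037 × 10^26 m³
T = 2π √(a³/GM) = 2π √((4.36037 × 10^26) / (1.28074 × 10^16)) = 2π × 184515 s
T = 1.15934 × 10^6 s ≈ 13.42 days

Final answer: 13.42 days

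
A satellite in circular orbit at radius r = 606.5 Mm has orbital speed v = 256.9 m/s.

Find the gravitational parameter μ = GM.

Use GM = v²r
r = 606.5 Mm = 6.065 × 10^8 m
v = 256.9 m/s
v² = 65997.6 m²/s²
GM = v²r = 65997.6 × 6.065 × 10^8 = 4.00276 × 10^13 m³/s²
GM ≈ 4.003 × 10^13 m³/s²

Final answer: GM = 4.003 × 10^13 m³/s²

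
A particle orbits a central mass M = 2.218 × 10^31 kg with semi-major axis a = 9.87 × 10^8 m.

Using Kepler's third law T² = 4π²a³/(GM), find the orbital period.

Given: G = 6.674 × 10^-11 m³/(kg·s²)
M = 2.218 × 10^31 kg
GM = G × M = 6.674 × 10^-11 × 2.218 × 10^31 = 1.48029 × 10^21 m³/s²
a = 9.87 × 10^8 m
a³ = 9.61505 × 10^26 m³
T = 2π √(a³/GM) = 2π √((9.61505 × 10^26) / (1.48029 × 10^21)) = 2π × 805.938 s
T = 5063.86 s ≈ 1.407 hours

Final answer: 1.407 hours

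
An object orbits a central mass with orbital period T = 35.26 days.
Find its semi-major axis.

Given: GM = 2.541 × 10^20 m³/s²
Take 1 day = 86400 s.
T = 35.26 days = 3.04646 × 10^6 s
GM = 2.541 × 10^20 m³/s²
Kepler's third law: a³ = GM T² / (4π²)
T² = 9.28094 × 10^12 s²
a³ = (2.541 × 10^20) × (9.28094 × 10^12) / (4π²) = 5.97361 × 10^31 m³
a = (a³)^(1/3) = 3.90912 × 10^10 m ≈ 39.09 Gm

Final answer: 39.09 Gm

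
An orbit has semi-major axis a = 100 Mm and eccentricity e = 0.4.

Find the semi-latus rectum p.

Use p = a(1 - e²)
a = 100 Mm = 1 × 10^8 m
e = 0.4,  e² = 0.16,  1 − e² = 0.84
p = a(1 − e²) = 1 × 10^8 m × 0.84 = 8.4 × 10^7 m ≈ 84 Mm

Final answer: p = 84 Mm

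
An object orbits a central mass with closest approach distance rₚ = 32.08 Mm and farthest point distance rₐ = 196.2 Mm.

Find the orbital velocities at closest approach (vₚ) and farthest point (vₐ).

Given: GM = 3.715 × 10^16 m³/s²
rₚ = 32.08 Mm = 3.208 × 10^7 m
rₐ = 196.2 Mm = 1.962 × 10^8 m
GM = 3.715 × 10^16 m³/s²
a = (rₚ + rₐ)/2 = 1.1414 × 10^8 m
Vis-viva: v² = GM (2/r − 1/a)
vₚ² = 3.715 × 10^16 × (6.23441 × 10^-8 − 8.76117 × 10^-9) = 1.99061 × 10^9 m²/s²
vₚ = 44616.2 m/s ≈ 44.62 km/s
vₐ² = 3.715 × 10^16 × (1.01937 × 10^-8 − 8.76117 × 10^-9) = 5.32177 × 10^7 m²/s²
vₐ = 7295.05 m/s ≈ 7.295 km/s

Final answer: vₚ = 44.62 km/s, vₐ = 7.295 km/s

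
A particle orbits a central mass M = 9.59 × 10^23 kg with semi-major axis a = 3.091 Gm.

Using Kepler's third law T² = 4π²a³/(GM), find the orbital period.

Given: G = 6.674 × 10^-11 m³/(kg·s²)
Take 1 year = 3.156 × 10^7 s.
M = 9.59 × 10^23 kg
GM = G × M = 6.674 × 10^-11 × 9.59 × 10^23 = 6.40037 × 10^13 m³/s²
a = 3.091 Gm = 3.091 × 10^9 m
a³ = 2.95323 × 10^28 m³
T = 2π √(a³/GM) = 2π √((2.95323 × 10^28) / (6.40037 × 10^13)) = 2π × 2.14806 × 10^7 s
T = 1.34966 × 10^8 s ≈ 4.277 years

Final answer: 4.277 years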